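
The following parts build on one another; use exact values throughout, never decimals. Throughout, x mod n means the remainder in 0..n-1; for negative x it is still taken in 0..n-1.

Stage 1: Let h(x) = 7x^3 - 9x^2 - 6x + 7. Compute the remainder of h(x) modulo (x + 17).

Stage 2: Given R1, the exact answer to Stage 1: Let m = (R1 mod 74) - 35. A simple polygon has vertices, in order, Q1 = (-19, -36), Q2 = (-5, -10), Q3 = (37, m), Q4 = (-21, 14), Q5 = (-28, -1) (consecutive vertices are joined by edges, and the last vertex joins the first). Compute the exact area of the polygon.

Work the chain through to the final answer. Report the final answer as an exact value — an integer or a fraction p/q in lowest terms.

Stage 1: remainder = value at the root: 7*(-17)^3 - 9*(-17)^2 - 6*(-17)^1 + 7 = (-34391) + (-2601) + (102) + (7) = -36883; answer -36883
Stage 2: R1 = -36883; m = 8; cross terms: (-19*-10 - -5*-36)=10, (-5*8 - 37*-10)=330, (37*14 - -21*8)=686, (-21*-1 - -28*14)=413, (-28*-36 - -19*-1)=989; twice the area = |2428| = 2428; area = 1214; answer 1214

1214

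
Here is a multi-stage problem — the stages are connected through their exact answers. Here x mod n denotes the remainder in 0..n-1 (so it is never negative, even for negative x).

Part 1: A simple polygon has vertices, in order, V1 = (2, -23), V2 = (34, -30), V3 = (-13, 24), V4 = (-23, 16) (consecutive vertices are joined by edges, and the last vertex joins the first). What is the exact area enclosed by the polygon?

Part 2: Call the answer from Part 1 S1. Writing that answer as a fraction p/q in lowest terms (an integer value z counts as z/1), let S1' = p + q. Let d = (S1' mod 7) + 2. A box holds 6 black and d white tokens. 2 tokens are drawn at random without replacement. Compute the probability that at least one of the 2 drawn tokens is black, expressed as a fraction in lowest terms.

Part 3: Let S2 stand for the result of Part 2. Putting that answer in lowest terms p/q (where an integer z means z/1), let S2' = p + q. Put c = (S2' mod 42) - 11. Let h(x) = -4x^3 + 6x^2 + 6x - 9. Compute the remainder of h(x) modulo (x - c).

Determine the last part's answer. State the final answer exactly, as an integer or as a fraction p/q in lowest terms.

Part 1: cross terms: (2*-30 - 34*-23)=722, (34*24 - -13*-30)=426, (-13*16 - -23*24)=344, (-23*-23 - 2*16)=497; twice the area = |1989| = 1989; area = 1989/2; answer 1989/2
Part 2: S1 = 1989/2; threaded value p + q = 1991; d = 5; total draws C(11,2) = 55; complement C(5,2) = 10; favorable 55 - 10 = 45; P = 9/11; answer 9/11
Part 3: S2 = 9/11; threaded value p + q = 20; c = 9; remainder = value at the root: -4*(9)^3 + 6*(9)^2 + 6*(9)^1 - 9 = (-2916) + (486) + (54) + (-9) = -2385; answer -2385

-2385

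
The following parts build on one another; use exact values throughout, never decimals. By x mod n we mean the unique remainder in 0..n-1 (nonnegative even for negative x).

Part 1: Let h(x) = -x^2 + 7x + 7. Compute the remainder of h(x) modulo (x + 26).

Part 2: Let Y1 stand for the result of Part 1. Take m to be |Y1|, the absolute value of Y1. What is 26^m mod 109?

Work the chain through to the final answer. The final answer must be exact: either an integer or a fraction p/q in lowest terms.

Part 1: remainder = value at the root: -1*(-26)^2 + 7*(-26)^1 + 7 = (-676) + (-182) + (7) = -851; answer -851
Part 2: Y1 = -851; m = 851; squarings mod 109: 26^1=26, 26^2=22, 26^4=48, 26^8=15, 26^16=7, 26^32=49, 26^64=3, 26^128=9, 26^256=81, 26^512=21; 26^851 = 26^1 * 26^2 * 26^16 * 26^64 * 26^256 * 26^512 = 35 (mod 109); answer 35

35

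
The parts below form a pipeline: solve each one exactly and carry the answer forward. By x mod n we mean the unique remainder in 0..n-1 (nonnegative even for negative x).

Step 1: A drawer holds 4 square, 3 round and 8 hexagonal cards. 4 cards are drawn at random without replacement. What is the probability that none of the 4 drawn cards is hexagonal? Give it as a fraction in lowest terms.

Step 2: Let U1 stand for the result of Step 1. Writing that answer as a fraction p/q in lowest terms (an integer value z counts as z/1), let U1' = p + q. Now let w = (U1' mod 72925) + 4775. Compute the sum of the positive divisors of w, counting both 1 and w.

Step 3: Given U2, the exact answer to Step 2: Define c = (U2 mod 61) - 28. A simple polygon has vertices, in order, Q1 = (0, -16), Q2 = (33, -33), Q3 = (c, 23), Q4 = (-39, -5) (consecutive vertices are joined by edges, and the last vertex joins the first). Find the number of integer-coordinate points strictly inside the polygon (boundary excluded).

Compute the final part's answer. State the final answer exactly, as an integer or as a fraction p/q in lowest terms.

Step 1: total draws C(15,4) = 1365; favorable C(7,4) = 35; P = 1/39; answer 1/39
Step 2: U1 = 1/39; threaded value p + q = 40; w = 4815; 4815 = 3^2 * 5 * 107; sigma = (1 + 3 + 9) * (1 + 5) * (1 + 107) = 13 * 6 * 108 = 8424; answer 8424
Step 3: U2 = 8424; c = -22; cross terms: (0*-33 - 33*-16)=528, (33*23 - -22*-33)=33, (-22*-5 - -39*23)=1007, (-39*-16 - 0*-5)=624; twice the area = |2192| = 2192; area = 1096; boundary points = 1 + 1 + 1 + 1 = 4; strictly interior points = area - boundary/2 + 1 = 1095; answer 1095

1095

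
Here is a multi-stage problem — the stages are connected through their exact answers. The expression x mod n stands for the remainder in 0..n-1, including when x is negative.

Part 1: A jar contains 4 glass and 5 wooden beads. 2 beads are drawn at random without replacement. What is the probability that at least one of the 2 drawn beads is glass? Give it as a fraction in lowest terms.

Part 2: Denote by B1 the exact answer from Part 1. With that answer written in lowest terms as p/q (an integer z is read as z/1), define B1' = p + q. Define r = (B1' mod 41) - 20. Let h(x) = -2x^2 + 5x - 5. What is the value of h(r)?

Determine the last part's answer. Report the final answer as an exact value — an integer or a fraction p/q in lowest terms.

Part 1: total draws C(9,2) = 36; complement C(5,2) = 10; favorable 36 - 10 = 26; P = 13/18; answer 13/18
Part 2: B1 = 13/18; threaded value p + q = 31; r = 11; -2*(11)^2 + 5*(11)^1 - 5 = (-242) + (55) + (-5) = -192; answer -192

-192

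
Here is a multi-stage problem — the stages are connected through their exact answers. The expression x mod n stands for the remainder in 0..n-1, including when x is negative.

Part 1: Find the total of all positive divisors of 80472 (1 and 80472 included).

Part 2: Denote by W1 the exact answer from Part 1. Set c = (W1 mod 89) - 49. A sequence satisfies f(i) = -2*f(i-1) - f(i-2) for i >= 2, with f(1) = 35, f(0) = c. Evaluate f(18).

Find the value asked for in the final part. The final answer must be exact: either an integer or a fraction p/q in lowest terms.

-953

Part 1: 80472 = 2^3 * 3 * 7 * 479; sigma = (1 + 2 + 4 + 8) * (1 + 3) * (1 + 7) * (1 + 479) = 15 * 4 * 8 * 480 = 230400; answer 230400
Part 2: W1 = 230400; c = 19; f(2) = -2*(35) - 1*(19) = -89; iterating: f(2)=-89, f(3)=143, f(4)=-197, f(5)=251, f(6)=-305, f(7)=359, f(8)=-413, f(9)=467, f(10)=-521, f(11)=575, f(12)=-629, f(13)=683, f(14)=-737, f(15)=791, f(16)=-845, f(17)=899, f(18)=-953; answer -953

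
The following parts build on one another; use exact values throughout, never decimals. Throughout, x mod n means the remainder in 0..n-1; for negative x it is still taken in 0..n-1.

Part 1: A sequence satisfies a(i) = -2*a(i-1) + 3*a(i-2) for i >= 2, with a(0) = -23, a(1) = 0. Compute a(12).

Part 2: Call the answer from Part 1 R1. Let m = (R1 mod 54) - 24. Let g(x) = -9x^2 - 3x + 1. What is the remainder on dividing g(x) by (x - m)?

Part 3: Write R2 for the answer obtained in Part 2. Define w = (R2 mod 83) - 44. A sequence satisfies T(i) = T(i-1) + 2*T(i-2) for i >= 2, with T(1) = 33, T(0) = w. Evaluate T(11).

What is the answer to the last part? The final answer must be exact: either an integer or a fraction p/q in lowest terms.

Part 1: a(2) = -2*(0) + 3*(-23) = -69; iterating: a(2)=-69, a(3)=138, a(4)=-483, a(5)=1380, a(6)=-4209, a(7)=12558, a(8)=-37743, a(9)=113160, a(10)=-339549, a(11)=1018578, a(12)=-3055803; answer -3055803
Part 2: R1 = -3055803; m = -21; remainder = value at the root: -9*(-21)^2 - 3*(-21)^1 + 1 = (-3969) + (63) + (1) = -3905; answer -3905
Part 3: R2 = -3905; w = 35; T(2) = 1*(33) + 2*(35) = 103; iterating: T(2)=103, T(3)=169, T(4)=375, T(5)=713, T(6)=1463, T(7)=2889, T(8)=5815, T(9)=11593, T(10)=23223, T(11)=46409; answer 46409

46409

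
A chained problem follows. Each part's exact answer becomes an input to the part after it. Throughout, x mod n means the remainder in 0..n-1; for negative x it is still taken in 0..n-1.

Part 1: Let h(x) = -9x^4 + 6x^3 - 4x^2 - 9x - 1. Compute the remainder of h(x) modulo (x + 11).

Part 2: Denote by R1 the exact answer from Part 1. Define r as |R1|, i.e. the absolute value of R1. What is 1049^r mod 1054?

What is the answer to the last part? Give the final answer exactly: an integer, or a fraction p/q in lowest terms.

Part 1: remainder = value at the root: -9*(-11)^4 + 6*(-11)^3 - 4*(-11)^2 - 9*(-11)^1 - 1 = (-131769) + (-7986) + (-484) + (99) + (-1) = -140141; answer -140141
Part 2: R1 = -140141; r = 140141; squarings mod 1054: 1049^1=1049, 1049^2=25, 1049^4=625, 1049^8=645, 1049^16=749, 1049^32=273, 1049^64=749, 1049^128=273, 1049^256=749, 1049^512=273, 1049^1024=749, 1049^2048=273, 1049^4096=749, 1049^8192=273, 1049^16384=749, 1049^32768=273, 1049^65536=749, 1049^131072=273; 1049^140141 = 1049^1 * 1049^4 * 1049^8 * 1049^32 * 1049^64 * 1049^256 * 1049^512 * 1049^8192 * 1049^131072 = 99 (mod 1054); answer 99

99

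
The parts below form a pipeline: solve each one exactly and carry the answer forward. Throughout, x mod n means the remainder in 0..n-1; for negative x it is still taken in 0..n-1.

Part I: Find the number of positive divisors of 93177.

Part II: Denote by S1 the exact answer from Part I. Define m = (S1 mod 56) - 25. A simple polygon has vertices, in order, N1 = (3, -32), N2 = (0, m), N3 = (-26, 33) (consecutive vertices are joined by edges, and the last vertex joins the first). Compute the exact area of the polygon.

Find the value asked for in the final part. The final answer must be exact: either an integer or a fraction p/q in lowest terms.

Part I: 93177 = 3^3 * 7 * 17 * 29; number of divisors = (3+1) * (1+1) * (1+1) * (1+1) = 32; answer 32
Part II: S1 = 32; m = 7; cross terms: (3*7 - 0*-32)=21, (0*33 - -26*7)=182, (-26*-32 - 3*33)=733; twice the area = |936| = 936; area = 468; answer 468

468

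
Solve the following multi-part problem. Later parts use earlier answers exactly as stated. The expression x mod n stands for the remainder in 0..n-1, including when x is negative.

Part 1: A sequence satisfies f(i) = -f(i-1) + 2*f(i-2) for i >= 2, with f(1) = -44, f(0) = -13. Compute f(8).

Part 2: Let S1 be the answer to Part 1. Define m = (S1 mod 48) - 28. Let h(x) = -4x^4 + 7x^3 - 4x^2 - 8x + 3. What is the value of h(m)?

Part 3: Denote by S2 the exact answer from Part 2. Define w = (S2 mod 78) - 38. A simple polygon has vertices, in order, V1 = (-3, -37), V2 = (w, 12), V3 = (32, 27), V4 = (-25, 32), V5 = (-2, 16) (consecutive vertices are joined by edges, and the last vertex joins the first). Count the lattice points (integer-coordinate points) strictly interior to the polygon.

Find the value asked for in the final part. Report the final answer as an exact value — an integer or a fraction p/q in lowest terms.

Part 1: f(2) = -1*(-44) + 2*(-13) = 18; iterating: f(2)=18, f(3)=-106, f(4)=142, f(5)=-354, f(6)=638, f(7)=-1346, f(8)=2622; answer 2622
Part 2: S1 = 2622; m = 2; -4*(2)^4 + 7*(2)^3 - 4*(2)^2 - 8*(2)^1 + 3 = (-64) + (56) + (-16) + (-16) + (3) = -37; answer -37
Part 3: S2 = -37; w = 3; cross terms: (-3*12 - 3*-37)=75, (3*27 - 32*12)=-303, (32*32 - -25*27)=1699, (-25*16 - -2*32)=-336, (-2*-37 - -3*16)=122; twice the area = |1257| = 1257; area = 1257/2; boundary points = 1 + 1 + 1 + 1 + 1 = 5; strictly interior points = area - boundary/2 + 1 = 627; answer 627

627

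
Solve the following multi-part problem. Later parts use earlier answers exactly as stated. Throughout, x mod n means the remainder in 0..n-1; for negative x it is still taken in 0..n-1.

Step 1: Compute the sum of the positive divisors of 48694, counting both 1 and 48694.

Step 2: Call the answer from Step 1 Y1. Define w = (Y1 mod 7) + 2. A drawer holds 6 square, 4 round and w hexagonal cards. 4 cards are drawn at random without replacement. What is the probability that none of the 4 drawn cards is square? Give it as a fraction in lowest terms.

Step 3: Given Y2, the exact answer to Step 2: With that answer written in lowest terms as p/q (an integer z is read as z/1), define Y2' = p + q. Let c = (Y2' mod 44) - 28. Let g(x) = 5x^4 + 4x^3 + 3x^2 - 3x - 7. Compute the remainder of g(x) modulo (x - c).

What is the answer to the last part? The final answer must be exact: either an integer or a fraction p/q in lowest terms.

Step 1: 48694 = 2 * 97 * 251; sigma = (1 + 2) * (1 + 97) * (1 + 251) = 3 * 98 * 252 = 74088; answer 74088
Step 2: Y1 = 74088; w = 2; total draws C(12,4) = 495; favorable C(6,4) = 15; P = 1/33; answer 1/33
Step 3: Y2 = 1/33; threaded value p + q = 34; c = 6; remainder = value at the root: 5*(6)^4 + 4*(6)^3 + 3*(6)^2 - 3*(6)^1 - 7 = (6480) + (864) + (108) + (-18) + (-7) = 7427; answer 7427

7427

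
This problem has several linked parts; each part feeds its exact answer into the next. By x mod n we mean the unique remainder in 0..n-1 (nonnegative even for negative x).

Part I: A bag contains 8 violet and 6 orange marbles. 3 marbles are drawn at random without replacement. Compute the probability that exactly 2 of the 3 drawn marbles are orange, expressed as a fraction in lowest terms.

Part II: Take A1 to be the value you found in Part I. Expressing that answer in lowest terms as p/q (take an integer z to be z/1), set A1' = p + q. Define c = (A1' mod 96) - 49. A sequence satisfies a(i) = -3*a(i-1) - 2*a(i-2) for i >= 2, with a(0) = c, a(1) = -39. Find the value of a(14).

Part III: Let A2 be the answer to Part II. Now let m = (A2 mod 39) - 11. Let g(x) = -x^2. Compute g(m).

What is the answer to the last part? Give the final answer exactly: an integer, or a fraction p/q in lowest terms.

Part I: total draws C(14,3) = 364; favorable C(6,2)*C(8,1) = 120; P = 30/91; answer 30/91
Part II: A1 = 30/91; threaded value p + q = 121; c = -24; a(2) = -3*(-39) - 2*(-24) = 165; iterating: a(2)=165, a(3)=-417, a(4)=921, a(5)=-1929, a(6)=3945, a(7)=-7977, a(8)=16041, a(9)=-32169, a(10)=64425, a(11)=-128937, a(12)=257961, a(13)=-516009, a(14)=1032105; answer 1032105
Part III: A2 = 1032105; m = -2; -1*(-2)^2 = (-4) = -4; answer -4

-4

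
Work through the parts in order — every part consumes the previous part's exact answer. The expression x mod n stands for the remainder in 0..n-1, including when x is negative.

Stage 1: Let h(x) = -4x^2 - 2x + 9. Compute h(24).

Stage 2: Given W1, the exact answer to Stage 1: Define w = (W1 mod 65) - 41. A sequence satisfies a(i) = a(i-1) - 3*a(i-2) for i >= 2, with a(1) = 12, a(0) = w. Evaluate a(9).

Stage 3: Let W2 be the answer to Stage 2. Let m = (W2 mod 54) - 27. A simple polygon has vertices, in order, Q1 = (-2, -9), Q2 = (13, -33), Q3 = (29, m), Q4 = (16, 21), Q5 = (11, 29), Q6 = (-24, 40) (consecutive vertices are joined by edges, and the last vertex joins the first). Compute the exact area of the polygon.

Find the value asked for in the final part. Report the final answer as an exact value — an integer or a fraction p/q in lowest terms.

Stage 1: -4*(24)^2 - 2*(24)^1 + 9 = (-2304) + (-48) + (9) = -2343; answer -2343
Stage 2: W1 = -2343; w = 21; a(2) = 1*(12) - 3*(21) = -51; iterating: a(2)=-51, a(3)=-87, a(4)=66, a(5)=327, a(6)=129, a(7)=-852, a(8)=-1239, a(9)=1317; answer 1317
Stage 3: W2 = 1317; m = -6; cross terms: (-2*-33 - 13*-9)=183, (13*-6 - 29*-33)=879, (29*21 - 16*-6)=705, (16*29 - 11*21)=233, (11*40 - -24*29)=1136, (-24*-9 - -2*40)=296; twice the area = |3432| = 3432; area = 1716; answer 1716

1716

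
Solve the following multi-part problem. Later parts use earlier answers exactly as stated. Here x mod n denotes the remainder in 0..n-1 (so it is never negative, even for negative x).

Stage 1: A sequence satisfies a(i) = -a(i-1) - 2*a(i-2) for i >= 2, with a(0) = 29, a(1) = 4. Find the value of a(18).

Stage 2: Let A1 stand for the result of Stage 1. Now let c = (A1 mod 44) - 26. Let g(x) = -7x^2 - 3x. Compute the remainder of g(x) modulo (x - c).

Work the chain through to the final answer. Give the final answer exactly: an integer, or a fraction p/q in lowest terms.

Stage 1: a(2) = -1*(4) - 2*(29) = -62; iterating: a(2)=-62, a(3)=54, a(4)=70, a(5)=-178, a(6)=38, a(7)=318, a(8)=-394, a(9)=-242, a(10)=1030, a(11)=-546, a(12)=-1514, a(13)=2606, a(14)=422, a(15)=-5634, a(16)=4790, a(17)=6478, a(18)=-16058; answer -16058
Stage 2: A1 = -16058; c = -24; remainder = value at the root: -7*(-24)^2 - 3*(-24)^1 = (-4032) + (72) = -3960; answer -3960

-3960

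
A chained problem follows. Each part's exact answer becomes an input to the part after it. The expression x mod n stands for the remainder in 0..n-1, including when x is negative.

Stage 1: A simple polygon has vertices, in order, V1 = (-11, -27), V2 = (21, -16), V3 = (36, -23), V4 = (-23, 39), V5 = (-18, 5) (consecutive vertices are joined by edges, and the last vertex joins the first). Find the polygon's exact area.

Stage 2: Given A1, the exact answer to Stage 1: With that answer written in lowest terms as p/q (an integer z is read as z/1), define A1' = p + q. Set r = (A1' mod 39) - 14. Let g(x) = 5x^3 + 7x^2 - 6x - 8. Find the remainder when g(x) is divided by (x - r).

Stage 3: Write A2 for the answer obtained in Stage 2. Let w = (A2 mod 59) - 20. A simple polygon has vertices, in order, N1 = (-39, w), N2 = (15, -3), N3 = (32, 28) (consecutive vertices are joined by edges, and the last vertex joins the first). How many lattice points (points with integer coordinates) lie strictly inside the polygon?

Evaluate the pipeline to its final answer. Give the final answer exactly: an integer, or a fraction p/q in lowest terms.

Stage 1: cross terms: (-11*-16 - 21*-27)=743, (21*-23 - 36*-16)=93, (36*39 - -23*-23)=875, (-23*5 - -18*39)=587, (-18*-27 - -11*5)=541; twice the area = |2839| = 2839; area = 2839/2; answer 2839/2
Stage 2: A1 = 2839/2; threaded value p + q = 2841; r = 19; remainder = value at the root: 5*(19)^3 + 7*(19)^2 - 6*(19)^1 - 8 = (34295) + (2527) + (-114) + (-8) = 36700; answer 36700
Stage 3: A2 = 36700; w = -18; cross terms: (-39*-3 - 15*-18)=387, (15*28 - 32*-3)=516, (32*-18 - -39*28)=516; twice the area = |1419| = 1419; area = 1419/2; boundary points = 3 + 1 + 1 = 5; strictly interior points = area - boundary/2 + 1 = 708; answer 708

708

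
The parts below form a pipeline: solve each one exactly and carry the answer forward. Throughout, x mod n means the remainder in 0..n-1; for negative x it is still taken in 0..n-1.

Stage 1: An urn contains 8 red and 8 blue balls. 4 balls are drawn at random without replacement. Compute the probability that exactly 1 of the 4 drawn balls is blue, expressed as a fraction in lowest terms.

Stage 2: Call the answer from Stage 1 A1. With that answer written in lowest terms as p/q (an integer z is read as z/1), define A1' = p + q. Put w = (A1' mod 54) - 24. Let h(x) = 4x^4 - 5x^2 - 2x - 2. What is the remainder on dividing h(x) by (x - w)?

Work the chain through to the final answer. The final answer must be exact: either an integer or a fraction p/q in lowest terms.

271

Stage 1: total draws C(16,4) = 1820; favorable C(8,1)*C(8,3) = 448; P = 16/65; answer 16/65
Stage 2: A1 = 16/65; threaded value p + q = 81; w = 3; remainder = value at the root: 4*(3)^4 - 5*(3)^2 - 2*(3)^1 - 2 = (324) + (-45) + (-6) + (-2) = 271; answer 271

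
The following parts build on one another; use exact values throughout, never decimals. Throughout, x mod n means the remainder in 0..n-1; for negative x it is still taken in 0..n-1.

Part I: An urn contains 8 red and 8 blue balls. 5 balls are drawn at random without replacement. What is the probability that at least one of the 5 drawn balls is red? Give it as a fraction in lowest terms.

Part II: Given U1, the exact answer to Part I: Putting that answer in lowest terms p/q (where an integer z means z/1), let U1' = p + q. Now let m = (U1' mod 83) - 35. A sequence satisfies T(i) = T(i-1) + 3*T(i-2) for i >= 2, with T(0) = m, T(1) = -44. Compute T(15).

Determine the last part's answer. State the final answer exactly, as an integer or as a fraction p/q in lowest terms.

314575

Part I: total draws C(16,5) = 4368; complement C(8,5) = 56; favorable 4368 - 56 = 4312; P = 77/78; answer 77/78
Part II: U1 = 77/78; threaded value p + q = 155; m = 37; T(2) = 1*(-44) + 3*(37) = 67; iterating: T(2)=67, T(3)=-65, T(4)=136, T(5)=-59, T(6)=349, T(7)=172, T(8)=1219, T(9)=1735, T(10)=5392, T(11)=10597, T(12)=26773, T(13)=58564, T(14)=138883, T(15)=314575; answer 314575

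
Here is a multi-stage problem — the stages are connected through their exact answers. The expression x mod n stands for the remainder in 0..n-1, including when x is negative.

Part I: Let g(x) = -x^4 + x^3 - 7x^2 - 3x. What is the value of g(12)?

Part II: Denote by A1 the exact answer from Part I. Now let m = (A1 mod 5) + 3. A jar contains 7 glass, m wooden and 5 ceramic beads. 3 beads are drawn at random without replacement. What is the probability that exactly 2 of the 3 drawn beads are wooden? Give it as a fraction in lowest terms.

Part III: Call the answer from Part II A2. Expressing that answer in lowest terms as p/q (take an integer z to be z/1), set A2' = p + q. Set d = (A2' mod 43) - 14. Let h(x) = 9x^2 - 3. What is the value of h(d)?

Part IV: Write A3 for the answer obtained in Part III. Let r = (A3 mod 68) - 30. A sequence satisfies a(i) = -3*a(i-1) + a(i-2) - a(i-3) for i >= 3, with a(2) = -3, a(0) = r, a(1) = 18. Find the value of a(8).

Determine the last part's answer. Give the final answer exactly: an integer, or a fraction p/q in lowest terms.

-13409

Part I: -1*(12)^4 + 1*(12)^3 - 7*(12)^2 - 3*(12)^1 = (-20736) + (1728) + (-1008) + (-36) = -20052; answer -20052
Part II: A1 = -20052; m = 6; total draws C(18,3) = 816; favorable C(6,2)*C(12,1) = 180; P = 15/68; answer 15/68
Part III: A2 = 15/68; threaded value p + q = 83; d = 26; 9*(26)^2 - 3 = (6084) + (-3) = 6081; answer 6081
Part IV: A3 = 6081; r = -1; a(3) = -3*(-3) + 1*(18) - 1*(-1) = 28; iterating: a(3)=28, a(4)=-105, a(5)=346, a(6)=-1171, a(7)=3964, a(8)=-13409; answer -13409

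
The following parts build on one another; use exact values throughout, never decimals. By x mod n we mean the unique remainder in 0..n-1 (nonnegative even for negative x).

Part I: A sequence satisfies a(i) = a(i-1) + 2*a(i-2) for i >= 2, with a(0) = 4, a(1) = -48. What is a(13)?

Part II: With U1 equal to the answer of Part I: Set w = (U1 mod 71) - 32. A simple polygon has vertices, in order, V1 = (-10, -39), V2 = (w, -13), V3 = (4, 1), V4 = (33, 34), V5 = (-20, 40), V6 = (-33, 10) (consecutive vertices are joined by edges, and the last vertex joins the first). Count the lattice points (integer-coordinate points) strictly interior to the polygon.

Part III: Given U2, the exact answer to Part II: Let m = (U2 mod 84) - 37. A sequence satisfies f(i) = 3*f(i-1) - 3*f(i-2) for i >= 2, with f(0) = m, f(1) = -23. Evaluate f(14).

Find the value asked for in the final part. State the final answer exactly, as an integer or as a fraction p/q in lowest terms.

4374

Part I: a(2) = 1*(-48) + 2*(4) = -40; iterating: a(2)=-40, a(3)=-136, a(4)=-216, a(5)=-488, a(6)=-920, a(7)=-1896, a(8)=-3736, a(9)=-7528, a(10)=-15000, a(11)=-30056, a(12)=-60056, a(13)=-120168; answer -120168
Part II: U1 = -120168; w = 3; cross terms: (-10*-13 - 3*-39)=247, (3*1 - 4*-13)=55, (4*34 - 33*1)=103, (33*40 - -20*34)=2000, (-20*10 - -33*40)=1120, (-33*-39 - -10*10)=1387; twice the area = |4912| = 4912; area = 2456; boundary points = 13 + 1 + 1 + 1 + 1 + 1 = 18; strictly interior points = area - boundary/2 + 1 = 2448; answer 2448
Part III: U2 = 2448; m = -25; f(2) = 3*(-23) - 3*(-25) = 6; iterating: f(2)=6, f(3)=87, f(4)=243, f(5)=468, f(6)=675, f(7)=621, f(8)=-162, f(9)=-2349, f(10)=-6561, f(11)=-12636, f(12)=-18225, f(13)=-16767, f(14)=4374; answer 4374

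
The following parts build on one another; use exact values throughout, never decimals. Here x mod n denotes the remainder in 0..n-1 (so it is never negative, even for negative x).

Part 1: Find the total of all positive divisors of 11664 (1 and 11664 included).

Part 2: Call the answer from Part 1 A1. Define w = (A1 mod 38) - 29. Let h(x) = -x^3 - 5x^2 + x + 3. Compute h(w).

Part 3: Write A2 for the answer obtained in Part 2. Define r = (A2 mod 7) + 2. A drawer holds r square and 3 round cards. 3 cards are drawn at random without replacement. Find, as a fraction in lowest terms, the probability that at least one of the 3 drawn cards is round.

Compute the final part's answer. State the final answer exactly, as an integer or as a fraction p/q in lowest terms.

16/21

Part 1: 11664 = 2^4 * 3^6; sigma = (1 + 2 + 4 + 8 + 16) * (1 + 3 + 9 + 27 + 81 + 243 + 729) = 31 * 1093 = 33883; answer 33883
Part 2: A1 = 33883; w = -4; -1*(-4)^3 - 5*(-4)^2 + 1*(-4)^1 + 3 = (64) + (-80) + (-4) + (3) = -17; answer -17
Part 3: A2 = -17; r = 6; total draws C(9,3) = 84; complement C(6,3) = 20; favorable 84 - 20 = 64; P = 16/21; answer 16/21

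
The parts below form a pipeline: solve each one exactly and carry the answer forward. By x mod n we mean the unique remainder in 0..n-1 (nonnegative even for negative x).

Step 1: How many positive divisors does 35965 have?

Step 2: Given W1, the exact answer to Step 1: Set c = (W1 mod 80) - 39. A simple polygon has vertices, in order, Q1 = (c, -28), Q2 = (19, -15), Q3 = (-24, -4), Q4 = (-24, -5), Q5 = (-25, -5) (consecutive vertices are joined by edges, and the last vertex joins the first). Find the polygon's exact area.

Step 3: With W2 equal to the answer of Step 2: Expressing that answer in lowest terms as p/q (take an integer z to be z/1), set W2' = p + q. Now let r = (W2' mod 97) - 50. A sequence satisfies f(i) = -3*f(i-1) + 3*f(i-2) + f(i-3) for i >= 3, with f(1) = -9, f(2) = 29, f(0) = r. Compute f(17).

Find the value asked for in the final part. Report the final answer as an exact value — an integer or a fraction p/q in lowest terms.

Step 1: 35965 = 5 * 7193; number of divisors = (1+1) * (1+1) = 4; answer 4
Step 2: W1 = 4; c = -35; cross terms: (-35*-15 - 19*-28)=1057, (19*-4 - -24*-15)=-436, (-24*-5 - -24*-4)=24, (-24*-5 - -25*-5)=-5, (-25*-28 - -35*-5)=525; twice the area = |1165| = 1165; area = 1165/2; answer 1165/2
Step 3: W2 = 1165/2; threaded value p + q = 1167; r = -47; f(3) = -3*(29) + 3*(-9) + 1*(-47) = -161; iterating: f(3)=-161, f(4)=561, f(5)=-2137, f(6)=7933, f(7)=-29649, f(8)=110609, f(9)=-412841, f(10)=1540701, f(11)=-5750017, f(12)=21459313, f(13)=-80087289, f(14)=298889789, f(15)=-1115471921, f(16)=4162997841, f(17)=-15536519497; answer -15536519497

-15536519497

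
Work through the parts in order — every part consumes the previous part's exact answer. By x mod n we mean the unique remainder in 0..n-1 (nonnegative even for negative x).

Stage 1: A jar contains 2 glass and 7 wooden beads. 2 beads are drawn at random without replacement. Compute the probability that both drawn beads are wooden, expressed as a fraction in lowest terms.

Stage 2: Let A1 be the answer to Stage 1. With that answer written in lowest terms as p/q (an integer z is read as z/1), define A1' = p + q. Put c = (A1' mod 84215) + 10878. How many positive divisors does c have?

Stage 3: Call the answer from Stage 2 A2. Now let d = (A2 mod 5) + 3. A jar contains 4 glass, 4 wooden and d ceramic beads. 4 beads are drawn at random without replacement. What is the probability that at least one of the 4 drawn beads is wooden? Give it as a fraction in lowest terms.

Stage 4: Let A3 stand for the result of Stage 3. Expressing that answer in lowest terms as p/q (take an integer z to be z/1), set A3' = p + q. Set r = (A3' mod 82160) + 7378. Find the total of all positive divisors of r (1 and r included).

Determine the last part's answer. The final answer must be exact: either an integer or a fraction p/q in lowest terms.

Stage 1: total draws C(9,2) = 36; favorable C(7,2) = 21; P = 7/12; answer 7/12
Stage 2: A1 = 7/12; threaded value p + q = 19; c = 10897; 10897 = 17 * 641; number of divisors = (1+1) * (1+1) = 4; answer 4
Stage 3: A2 = 4; d = 7; total draws C(15,4) = 1365; complement C(11,4) = 330; favorable 1365 - 330 = 1035; P = 69/91; answer 69/91
Stage 4: A3 = 69/91; threaded value p + q = 160; r = 7538; 7538 = 2 * 3769; sigma = (1 + 2) * (1 + 3769) = 3 * 3770 = 11310; answer 11310

11310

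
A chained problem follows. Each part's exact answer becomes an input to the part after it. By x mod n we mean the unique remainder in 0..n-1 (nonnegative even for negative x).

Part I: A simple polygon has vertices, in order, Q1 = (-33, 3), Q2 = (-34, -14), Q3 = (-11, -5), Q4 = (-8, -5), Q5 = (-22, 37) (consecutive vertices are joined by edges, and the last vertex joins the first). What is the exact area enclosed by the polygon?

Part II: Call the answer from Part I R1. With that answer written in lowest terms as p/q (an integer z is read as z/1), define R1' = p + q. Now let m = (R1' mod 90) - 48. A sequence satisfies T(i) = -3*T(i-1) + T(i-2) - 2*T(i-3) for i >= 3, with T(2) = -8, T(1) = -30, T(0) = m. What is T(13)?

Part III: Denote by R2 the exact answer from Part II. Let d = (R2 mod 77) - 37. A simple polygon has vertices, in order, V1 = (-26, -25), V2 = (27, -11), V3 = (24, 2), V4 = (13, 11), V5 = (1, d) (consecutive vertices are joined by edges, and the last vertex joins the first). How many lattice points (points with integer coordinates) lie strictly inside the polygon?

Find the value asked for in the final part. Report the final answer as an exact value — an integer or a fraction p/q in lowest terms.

739

Part I: cross terms: (-33*-14 - -34*3)=564, (-34*-5 - -11*-14)=16, (-11*-5 - -8*-5)=15, (-8*37 - -22*-5)=-406, (-22*3 - -33*37)=1155; twice the area = |1344| = 1344; area = 672; answer 672
Part II: R1 = 672; threaded value p + q = 673; m = -5; T(3) = -3*(-8) + 1*(-30) - 2*(-5) = 4; iterating: T(3)=4, T(4)=40, T(5)=-100, T(6)=332, T(7)=-1176, T(8)=4060, T(9)=-14020, T(10)=48472, T(11)=-167556, T(12)=579180, T(13)=-2002040; answer -2002040
Part III: R2 = -2002040; d = 0; cross terms: (-26*-11 - 27*-25)=961, (27*2 - 24*-11)=318, (24*11 - 13*2)=238, (13*0 - 1*11)=-11, (1*-25 - -26*0)=-25; twice the area = |1481| = 1481; area = 1481/2; boundary points = 1 + 1 + 1 + 1 + 1 = 5; strictly interior points = area - boundary/2 + 1 = 739; answer 739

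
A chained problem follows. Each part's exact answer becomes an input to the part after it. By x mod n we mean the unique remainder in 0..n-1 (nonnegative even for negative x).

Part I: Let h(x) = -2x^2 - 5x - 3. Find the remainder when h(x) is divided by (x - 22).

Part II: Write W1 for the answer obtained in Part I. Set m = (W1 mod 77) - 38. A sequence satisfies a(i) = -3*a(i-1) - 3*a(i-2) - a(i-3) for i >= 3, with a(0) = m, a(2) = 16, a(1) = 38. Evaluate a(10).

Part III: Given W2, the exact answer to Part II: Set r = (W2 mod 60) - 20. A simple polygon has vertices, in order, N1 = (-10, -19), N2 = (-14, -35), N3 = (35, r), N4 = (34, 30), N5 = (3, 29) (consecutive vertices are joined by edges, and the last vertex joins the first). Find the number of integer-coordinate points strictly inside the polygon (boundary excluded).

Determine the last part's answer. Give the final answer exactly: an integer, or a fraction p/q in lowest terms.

Part I: remainder = value at the root: -2*(22)^2 - 5*(22)^1 - 3 = (-968) + (-110) + (-3) = -1081; answer -1081
Part II: W1 = -1081; m = 36; a(3) = -3*(16) - 3*(38) - 1*(36) = -198; iterating: a(3)=-198, a(4)=508, a(5)=-946, a(6)=1512, a(7)=-2206, a(8)=3028, a(9)=-3978, a(10)=5056; answer 5056
Part III: W2 = 5056; r = -4; cross terms: (-10*-35 - -14*-19)=84, (-14*-4 - 35*-35)=1281, (35*30 - 34*-4)=1186, (34*29 - 3*30)=896, (3*-19 - -10*29)=233; twice the area = |3680| = 3680; area = 1840; boundary points = 4 + 1 + 1 + 1 + 1 = 8; strictly interior points = area - boundary/2 + 1 = 1837; answer 1837

1837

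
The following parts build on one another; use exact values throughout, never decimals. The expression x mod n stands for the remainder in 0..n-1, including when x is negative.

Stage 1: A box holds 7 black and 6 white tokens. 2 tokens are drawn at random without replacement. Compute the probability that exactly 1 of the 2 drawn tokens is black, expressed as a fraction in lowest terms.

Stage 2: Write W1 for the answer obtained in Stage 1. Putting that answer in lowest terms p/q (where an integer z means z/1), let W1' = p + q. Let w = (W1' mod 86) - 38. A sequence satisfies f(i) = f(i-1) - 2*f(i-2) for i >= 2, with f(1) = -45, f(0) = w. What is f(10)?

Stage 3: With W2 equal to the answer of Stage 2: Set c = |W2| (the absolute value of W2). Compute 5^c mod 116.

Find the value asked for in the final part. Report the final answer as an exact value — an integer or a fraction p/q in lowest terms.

109

Stage 1: total draws C(13,2) = 78; favorable C(7,1)*C(6,1) = 42; P = 7/13; answer 7/13
Stage 2: W1 = 7/13; threaded value p + q = 20; w = -18; f(2) = 1*(-45) - 2*(-18) = -9; iterating: f(2)=-9, f(3)=81, f(4)=99, f(5)=-63, f(6)=-261, f(7)=-135, f(8)=387, f(9)=657, f(10)=-117; answer -117
Stage 3: W2 = -117; c = 117; squarings mod 116: 5^1=5, 5^2=25, 5^4=45, 5^8=53, 5^16=25, 5^32=45, 5^64=53; 5^117 = 5^1 * 5^4 * 5^16 * 5^32 * 5^64 = 109 (mod 116); answer 109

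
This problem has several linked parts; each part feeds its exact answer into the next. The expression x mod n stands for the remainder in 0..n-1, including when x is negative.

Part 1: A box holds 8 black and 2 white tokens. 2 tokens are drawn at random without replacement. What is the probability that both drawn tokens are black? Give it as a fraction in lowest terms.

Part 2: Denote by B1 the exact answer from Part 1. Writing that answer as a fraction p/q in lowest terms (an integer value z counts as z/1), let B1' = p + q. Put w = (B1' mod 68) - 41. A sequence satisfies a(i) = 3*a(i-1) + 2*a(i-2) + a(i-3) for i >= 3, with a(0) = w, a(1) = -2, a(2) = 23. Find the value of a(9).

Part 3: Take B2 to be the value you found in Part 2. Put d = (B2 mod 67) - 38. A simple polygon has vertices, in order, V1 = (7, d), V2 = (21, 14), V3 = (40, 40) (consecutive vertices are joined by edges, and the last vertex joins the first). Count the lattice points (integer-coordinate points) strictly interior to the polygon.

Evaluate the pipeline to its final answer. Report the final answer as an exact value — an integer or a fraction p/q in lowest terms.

Part 1: total draws C(10,2) = 45; favorable C(8,2) = 28; P = 28/45; answer 28/45
Part 2: B1 = 28/45; threaded value p + q = 73; w = -36; a(3) = 3*(23) + 2*(-2) + 1*(-36) = 29; iterating: a(3)=29, a(4)=131, a(5)=474, a(6)=1713, a(7)=6218, a(8)=22554, a(9)=81811; answer 81811
Part 3: B2 = 81811; d = -34; cross terms: (7*14 - 21*-34)=812, (21*40 - 40*14)=280, (40*-34 - 7*40)=-1640; twice the area = |-548| = 548; area = 274; boundary points = 2 + 1 + 1 = 4; strictly interior points = area - boundary/2 + 1 = 273; answer 273

273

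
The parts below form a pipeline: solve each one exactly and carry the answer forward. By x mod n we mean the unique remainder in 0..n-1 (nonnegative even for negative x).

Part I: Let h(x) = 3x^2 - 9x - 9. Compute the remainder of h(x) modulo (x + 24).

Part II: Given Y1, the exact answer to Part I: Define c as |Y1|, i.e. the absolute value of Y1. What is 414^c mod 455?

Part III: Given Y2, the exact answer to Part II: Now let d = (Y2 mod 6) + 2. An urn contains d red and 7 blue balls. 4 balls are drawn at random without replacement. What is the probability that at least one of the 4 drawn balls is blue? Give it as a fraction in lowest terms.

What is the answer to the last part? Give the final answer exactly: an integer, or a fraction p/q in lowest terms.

Part I: remainder = value at the root: 3*(-24)^2 - 9*(-24)^1 - 9 = (1728) + (216) + (-9) = 1935; answer 1935
Part II: Y1 = 1935; c = 1935; squarings mod 455: 414^1=414, 414^2=316, 414^4=211, 414^8=386, 414^16=211, 414^32=386, 414^64=211, 414^128=386, 414^256=211, 414^512=386, 414^1024=211; 414^1935 = 414^1 * 414^2 * 414^4 * 414^8 * 414^128 * 414^256 * 414^512 * 414^1024 = 239 (mod 455); answer 239
Part III: Y2 = 239; d = 7; total draws C(14,4) = 1001; complement C(7,4) = 35; favorable 1001 - 35 = 966; P = 138/143; answer 138/143

138/143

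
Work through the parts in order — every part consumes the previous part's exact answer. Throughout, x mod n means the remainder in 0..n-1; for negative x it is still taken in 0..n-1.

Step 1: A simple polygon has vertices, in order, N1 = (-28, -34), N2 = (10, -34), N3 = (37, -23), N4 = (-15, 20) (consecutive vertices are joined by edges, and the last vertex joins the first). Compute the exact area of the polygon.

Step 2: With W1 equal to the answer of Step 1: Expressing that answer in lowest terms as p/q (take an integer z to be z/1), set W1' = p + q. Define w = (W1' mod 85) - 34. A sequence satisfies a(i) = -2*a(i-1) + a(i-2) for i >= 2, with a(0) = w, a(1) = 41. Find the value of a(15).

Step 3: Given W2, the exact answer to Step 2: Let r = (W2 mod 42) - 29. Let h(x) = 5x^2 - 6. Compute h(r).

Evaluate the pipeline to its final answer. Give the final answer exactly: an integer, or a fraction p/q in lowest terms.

Step 1: cross terms: (-28*-34 - 10*-34)=1292, (10*-23 - 37*-34)=1028, (37*20 - -15*-23)=395, (-15*-34 - -28*20)=1070; twice the area = |3785| = 3785; area = 3785/2; answer 3785/2
Step 2: W1 = 3785/2; threaded value p + q = 3787; w = 13; a(2) = -2*(41) + 1*(13) = -69; iterating: a(2)=-69, a(3)=179, a(4)=-427, a(5)=1033, a(6)=-2493, a(7)=6019, a(8)=-14531, a(9)=35081, a(10)=-84693, a(11)=204467, a(12)=-493627, a(13)=1191721, a(14)=-2877069, a(15)=6945859; answer 6945859
Step 3: W2 = 6945859; r = -4; 5*(-4)^2 - 6 = (80) + (-6) = 74; answer 74

74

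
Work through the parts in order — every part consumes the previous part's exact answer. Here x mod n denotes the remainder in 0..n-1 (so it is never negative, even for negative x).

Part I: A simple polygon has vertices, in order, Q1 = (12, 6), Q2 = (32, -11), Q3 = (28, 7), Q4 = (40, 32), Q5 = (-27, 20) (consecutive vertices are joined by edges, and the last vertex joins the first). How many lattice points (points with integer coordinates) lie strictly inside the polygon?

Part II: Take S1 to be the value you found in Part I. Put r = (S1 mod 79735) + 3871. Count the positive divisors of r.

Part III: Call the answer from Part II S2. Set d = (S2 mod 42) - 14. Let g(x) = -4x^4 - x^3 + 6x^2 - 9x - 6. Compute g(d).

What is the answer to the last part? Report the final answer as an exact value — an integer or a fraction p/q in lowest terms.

Part I: cross terms: (12*-11 - 32*6)=-324, (32*7 - 28*-11)=532, (28*32 - 40*7)=616, (40*20 - -27*32)=1664, (-27*6 - 12*20)=-402; twice the area = |2086| = 2086; area = 1043; boundary points = 1 + 2 + 1 + 1 + 1 = 6; strictly interior points = area - boundary/2 + 1 = 1041; answer 1041
Part II: S1 = 1041; r = 4912; 4912 = 2^4 * 307; number of divisors = (4+1) * (1+1) = 10; answer 10
Part III: S2 = 10; d = -4; -4*(-4)^4 - 1*(-4)^3 + 6*(-4)^2 - 9*(-4)^1 - 6 = (-1024) + (64) + (96) + (36) + (-6) = -834; answer -834

-834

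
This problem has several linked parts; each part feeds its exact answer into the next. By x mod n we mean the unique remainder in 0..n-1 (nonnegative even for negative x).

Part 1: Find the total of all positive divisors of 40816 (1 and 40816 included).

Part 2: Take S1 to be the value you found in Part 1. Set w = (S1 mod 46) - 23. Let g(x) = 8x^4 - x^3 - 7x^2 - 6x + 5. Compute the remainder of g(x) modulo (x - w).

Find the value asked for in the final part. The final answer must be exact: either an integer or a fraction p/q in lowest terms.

Part 1: 40816 = 2^4 * 2551; sigma = (1 + 2 + 4 + 8 + 16) * (1 + 2551) = 31 * 2552 = 79112; answer 79112
Part 2: S1 = 79112; w = 15; remainder = value at the root: 8*(15)^4 - 1*(15)^3 - 7*(15)^2 - 6*(15)^1 + 5 = (405000) + (-3375) + (-1575) + (-90) + (5) = 399965; answer 399965

399965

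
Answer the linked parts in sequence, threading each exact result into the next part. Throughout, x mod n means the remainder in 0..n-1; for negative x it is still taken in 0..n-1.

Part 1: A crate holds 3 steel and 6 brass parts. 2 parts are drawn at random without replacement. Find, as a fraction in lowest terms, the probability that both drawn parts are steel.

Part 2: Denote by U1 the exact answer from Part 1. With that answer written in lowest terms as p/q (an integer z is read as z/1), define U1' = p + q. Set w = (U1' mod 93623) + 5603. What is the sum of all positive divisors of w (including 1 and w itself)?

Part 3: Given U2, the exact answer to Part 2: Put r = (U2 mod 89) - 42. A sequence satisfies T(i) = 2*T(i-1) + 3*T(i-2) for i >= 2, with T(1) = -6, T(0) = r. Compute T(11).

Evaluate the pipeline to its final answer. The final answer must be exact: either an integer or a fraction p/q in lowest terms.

-1904304

Part 1: total draws C(9,2) = 36; favorable C(3,2) = 3; P = 1/12; answer 1/12
Part 2: U1 = 1/12; threaded value p + q = 13; w = 5616; 5616 = 2^4 * 3^3 * 13; sigma = (1 + 2 + 4 + 8 + 16) * (1 + 3 + 9 + 27) * (1 + 13) = 31 * 40 * 14 = 17360; answer 17360
Part 3: U2 = 17360; r = -37; T(2) = 2*(-6) + 3*(-37) = -123; iterating: T(2)=-123, T(3)=-264, T(4)=-897, T(5)=-2586, T(6)=-7863, T(7)=-23484, T(8)=-70557, T(9)=-211566, T(10)=-634803, T(11)=-1904304; answer -1904304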